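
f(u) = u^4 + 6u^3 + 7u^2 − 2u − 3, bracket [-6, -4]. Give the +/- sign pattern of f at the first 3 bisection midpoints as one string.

f(-5) = 57 > 0, so the root lies in [-5, -4]
f(-4.5) = 11.0625 > 0, so the root lies in [-4.5, -4]
f(-4.25) = -2.402344 < 0, so the root lies in [-4.5, -4.25]

++-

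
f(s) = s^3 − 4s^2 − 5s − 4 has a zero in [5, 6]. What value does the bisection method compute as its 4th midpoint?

5.1875

m = 5.5, f(m) = 13.875 (+); new bracket [5, 5.5]
m = 5.25, f(m) = 4.203125 (+); new bracket [5, 5.25]
m = 5.125, f(m) = -0.076172 (−); new bracket [5.125, 5.25]
m = 5.1875, f(m) = 2.0183 (+); new bracket [5.125, 5.1875]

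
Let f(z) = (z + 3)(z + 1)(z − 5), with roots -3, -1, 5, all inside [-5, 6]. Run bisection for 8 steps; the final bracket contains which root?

5

f(0.5) = -23.625 < 0, so the root lies in [0.5, 6]
f(3.25) = -46.484375 < 0, so the root lies in [3.25, 6]
f(4.625) = -16.083984 < 0, so the root lies in [4.625, 6]
f(5.3125) = 16.3977 > 0, so the root lies in [4.625, 5.3125]
f(4.96875) = -1.4864 < 0, so the root lies in [4.96875, 5.3125]
f(5.140625) = 7.0296 > 0, so the root lies in [4.96875, 5.140625]
f(5.0546875) = 2.667 > 0, so the root lies in [4.96875, 5.0546875]
f(5.01171875) = 0.5644 > 0, so the root lies in [4.96875, 5.01171875]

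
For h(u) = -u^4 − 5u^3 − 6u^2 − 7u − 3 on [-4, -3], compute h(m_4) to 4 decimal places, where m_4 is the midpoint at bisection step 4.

2.2822

midpoint -3.5: h = 12.3125 > 0 → [-4, -3.5]
midpoint -3.75: h = 4.792969 > 0 → [-4, -3.75]
midpoint -3.875: h = -0.51001 < 0 → [-3.875, -3.75]
midpoint -3.8125: h = 2.2822 > 0 → [-3.875, -3.8125]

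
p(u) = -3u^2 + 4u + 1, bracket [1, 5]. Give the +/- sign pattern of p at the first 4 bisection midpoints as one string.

--+-

p(3) = -14 < 0, so the root lies in [1, 3]
p(2) = -3 < 0, so the root lies in [1, 2]
p(1.5) = 0.25 > 0, so the root lies in [1.5, 2]
p(1.75) = -1.1875 < 0, so the root lies in [1.5, 1.75]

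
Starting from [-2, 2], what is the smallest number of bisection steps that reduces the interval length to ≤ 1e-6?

22

Width after n steps is 4/2^n. Need 2^n ≥ 4/1e-6 = 4000000.
2^21 = 2097152 < 4000000 ≤ 2^22 = 4194304, so n = 22.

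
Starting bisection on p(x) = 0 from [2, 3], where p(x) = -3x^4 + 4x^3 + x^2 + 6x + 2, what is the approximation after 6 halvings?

2.046875

m = 2.5, p(m) = -31.4375 (−); new bracket [2, 2.5]
m = 2.25, p(m) = -10.761719 (−); new bracket [2, 2.25]
m = 2.125, p(m) = -3.52417 (−); new bracket [2, 2.125]
m = 2.0625, p(m) = -0.5635 (−); new bracket [2, 2.0625]
m = 2.03125, p(m) = 0.766 (+); new bracket [2.03125, 2.0625]
m = 2.046875, p(m) = 0.1134 (+); new bracket [2.046875, 2.0625]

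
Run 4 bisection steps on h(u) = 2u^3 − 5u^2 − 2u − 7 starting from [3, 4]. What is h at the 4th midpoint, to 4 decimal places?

0.5952

u = 3.5 gives h = 10.5, positive; keep [3, 3.5]
u = 3.25 gives h = 2.34375, positive; keep [3, 3.25]
u = 3.125 gives h = -1.042969, negative; keep [3.125, 3.25]
u = 3.1875 gives h = 0.5952, positive; keep [3.125, 3.1875]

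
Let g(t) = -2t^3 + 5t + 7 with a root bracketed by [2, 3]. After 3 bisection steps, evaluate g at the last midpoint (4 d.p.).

-1.5664

g(2.5) = -11.75 < 0, so the root lies in [2, 2.5]
g(2.25) = -4.53125 < 0, so the root lies in [2, 2.25]
g(2.125) = -1.566406 < 0, so the root lies in [2, 2.125]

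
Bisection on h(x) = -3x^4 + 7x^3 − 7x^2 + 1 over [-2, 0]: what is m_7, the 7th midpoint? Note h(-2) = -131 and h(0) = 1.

h(-1) = -16 < 0, so the root lies in [-1, 0]
h(-0.5) = -1.8125 < 0, so the root lies in [-0.5, 0]
h(-0.25) = 0.441406 > 0, so the root lies in [-0.5, -0.25]
h(-0.375) = -0.4128 < 0, so the root lies in [-0.375, -0.25]
h(-0.3125) = 0.0742 > 0, so the root lies in [-0.375, -0.3125]
h(-0.34375) = -0.1534 < 0, so the root lies in [-0.34375, -0.3125]
h(-0.328125) = -0.0357 < 0, so the root lies in [-0.328125, -0.3125]

-0.328125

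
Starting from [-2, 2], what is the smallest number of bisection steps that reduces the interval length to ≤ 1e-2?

Width after n steps is 4/2^n. Need 2^n ≥ 4/1e-2 = 400.
2^8 = 256 < 400 ≤ 2^9 = 512, so n = 9.

9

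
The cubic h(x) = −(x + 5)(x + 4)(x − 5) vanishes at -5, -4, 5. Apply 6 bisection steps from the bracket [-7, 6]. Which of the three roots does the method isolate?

5

h(-0.5) = 86.625 > 0, so the root lies in [-0.5, 6]
h(2.75) = 117.703125 > 0, so the root lies in [2.75, 6]
h(4.375) = 49.072266 > 0, so the root lies in [4.375, 6]
h(5.1875) = -17.5496 < 0, so the root lies in [4.375, 5.1875]
h(4.78125) = 18.7888 > 0, so the root lies in [4.78125, 5.1875]
h(4.984375) = 1.4016 > 0, so the root lies in [4.984375, 5.1875]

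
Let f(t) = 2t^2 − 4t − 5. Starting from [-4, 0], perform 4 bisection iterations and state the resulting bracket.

[-1, -0.75]

f(-2) = 11 > 0, so the root lies in [-2, 0]
f(-1) = 1 > 0, so the root lies in [-1, 0]
f(-0.5) = -2.5 < 0, so the root lies in [-1, -0.5]
f(-0.75) = -0.875 < 0, so the root lies in [-1, -0.75]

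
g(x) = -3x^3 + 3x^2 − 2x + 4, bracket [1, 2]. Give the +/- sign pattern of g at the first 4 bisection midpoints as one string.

x = 1.5 gives g = -2.375, negative; keep [1, 1.5]
x = 1.25 gives g = 0.328125, positive; keep [1.25, 1.5]
x = 1.375 gives g = -0.876953, negative; keep [1.25, 1.375]
x = 1.3125 gives g = -0.24, negative; keep [1.25, 1.3125]

-+--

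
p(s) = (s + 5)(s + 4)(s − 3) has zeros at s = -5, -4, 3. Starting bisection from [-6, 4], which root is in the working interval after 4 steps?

3

s = -1 gives p = -48, negative; keep [-1, 4]
s = 1.5 gives p = -53.625, negative; keep [1.5, 4]
s = 2.75 gives p = -13.078125, negative; keep [2.75, 4]
s = 3.375 gives p = 23.1621, positive; keep [2.75, 3.375]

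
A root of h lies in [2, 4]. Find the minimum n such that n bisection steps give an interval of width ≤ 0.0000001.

25

Width after n steps is 2/2^n. Need 2^n ≥ 2/0.0000001 = 20000000.
2^24 = 16777216 < 20000000 ≤ 2^25 = 33554432, so n = 25.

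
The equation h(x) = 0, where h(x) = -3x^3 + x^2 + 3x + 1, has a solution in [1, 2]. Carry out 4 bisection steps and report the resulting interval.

[1.25, 1.3125]

midpoint 1.5: h = -2.375 < 0 → [1, 1.5]
midpoint 1.25: h = 0.453125 > 0 → [1.25, 1.5]
midpoint 1.375: h = -0.783203 < 0 → [1.25, 1.375]
midpoint 1.3125: h = -0.1228 < 0 → [1.25, 1.3125]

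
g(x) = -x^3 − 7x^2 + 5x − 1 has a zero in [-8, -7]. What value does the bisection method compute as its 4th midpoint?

-7.6875

g(-7.5) = -10.375 < 0, so the root lies in [-8, -7.5]
g(-7.75) = 5.296875 > 0, so the root lies in [-7.75, -7.5]
g(-7.625) = -2.787109 < 0, so the root lies in [-7.75, -7.625]
g(-7.6875) = 1.1921 > 0, so the root lies in [-7.6875, -7.625]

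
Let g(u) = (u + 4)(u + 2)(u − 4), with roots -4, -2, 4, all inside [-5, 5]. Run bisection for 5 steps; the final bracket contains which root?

m = 0, g(m) = -32 (−); new bracket [0, 5]
m = 2.5, g(m) = -43.875 (−); new bracket [2.5, 5]
m = 3.75, g(m) = -11.140625 (−); new bracket [3.75, 5]
m = 4.375, g(m) = 20.0215 (+); new bracket [3.75, 4.375]
m = 4.0625, g(m) = 3.0549 (+); new bracket [3.75, 4.0625]

4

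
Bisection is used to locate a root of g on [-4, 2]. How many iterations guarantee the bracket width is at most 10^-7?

26

Width after n steps is 6/2^n. Need 2^n ≥ 6/10^-7 = 60000000.
2^25 = 33554432 < 60000000 ≤ 2^26 = 67108864, so n = 26.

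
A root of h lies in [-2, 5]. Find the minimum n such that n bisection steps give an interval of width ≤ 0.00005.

18

Width after n steps is 7/2^n. Need 2^n ≥ 7/0.00005 = 140000.
2^17 = 131072 < 140000 ≤ 2^18 = 262144, so n = 18.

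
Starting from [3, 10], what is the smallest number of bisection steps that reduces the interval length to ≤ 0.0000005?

24

Width after n steps is 7/2^n. Need 2^n ≥ 7/0.0000005 = 14000000.
2^23 = 8388608 < 14000000 ≤ 2^24 = 16777216, so n = 24.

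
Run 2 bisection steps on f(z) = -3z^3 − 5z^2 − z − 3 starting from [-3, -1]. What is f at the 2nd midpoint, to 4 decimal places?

-2.6250

midpoint -2: f = 3 > 0 → [-2, -1]
midpoint -1.5: f = -2.625 < 0 → [-2, -1.5]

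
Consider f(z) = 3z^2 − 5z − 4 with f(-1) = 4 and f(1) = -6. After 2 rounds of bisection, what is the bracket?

[-1, -0.5]

m = 0, f(m) = -4 (−); new bracket [-1, 0]
m = -0.5, f(m) = -0.75 (−); new bracket [-1, -0.5]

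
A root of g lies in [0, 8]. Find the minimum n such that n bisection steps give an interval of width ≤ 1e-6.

23

Width after n steps is 8/2^n. Need 2^n ≥ 8/1e-6 = 8000000.
2^22 = 4194304 < 8000000 ≤ 2^23 = 8388608, so n = 23.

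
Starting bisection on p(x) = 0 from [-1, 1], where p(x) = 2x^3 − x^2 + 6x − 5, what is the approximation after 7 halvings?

midpoint 0: p = -5 < 0 → [0, 1]
midpoint 0.5: p = -2 < 0 → [0.5, 1]
midpoint 0.75: p = -0.21875 < 0 → [0.75, 1]
midpoint 0.875: p = 0.8242 > 0 → [0.75, 0.875]
midpoint 0.8125: p = 0.2876 > 0 → [0.75, 0.8125]
midpoint 0.78125: p = 0.0308 > 0 → [0.75, 0.78125]
midpoint 0.765625: p = -0.0948 < 0 → [0.765625, 0.78125]

0.765625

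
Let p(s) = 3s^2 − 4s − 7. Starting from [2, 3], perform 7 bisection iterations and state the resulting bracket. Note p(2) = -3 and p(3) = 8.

s = 2.5 gives p = 1.75, positive; keep [2, 2.5]
s = 2.25 gives p = -0.8125, negative; keep [2.25, 2.5]
s = 2.375 gives p = 0.421875, positive; keep [2.25, 2.375]
s = 2.3125 gives p = -0.207, negative; keep [2.3125, 2.375]
s = 2.34375 gives p = 0.1045, positive; keep [2.3125, 2.34375]
s = 2.328125 gives p = -0.052, negative; keep [2.328125, 2.34375]
s = 2.3359375 gives p = 0.0261, positive; keep [2.328125, 2.3359375]

[2.328125, 2.3359375]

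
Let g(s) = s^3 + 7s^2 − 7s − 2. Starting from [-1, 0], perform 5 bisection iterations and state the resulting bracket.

midpoint -0.5: g = 3.125 > 0 → [-0.5, 0]
midpoint -0.25: g = 0.171875 > 0 → [-0.25, 0]
midpoint -0.125: g = -1.017578 < 0 → [-0.25, -0.125]
midpoint -0.1875: g = -0.448 < 0 → [-0.25, -0.1875]
midpoint -0.21875: g = -0.1443 < 0 → [-0.25, -0.21875]

[-0.25, -0.21875]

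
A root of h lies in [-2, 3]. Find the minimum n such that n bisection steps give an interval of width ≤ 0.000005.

20

Width after n steps is 5/2^n. Need 2^n ≥ 5/0.000005 = 1000000.
2^19 = 524288 < 1000000 ≤ 2^20 = 1048576, so n = 20.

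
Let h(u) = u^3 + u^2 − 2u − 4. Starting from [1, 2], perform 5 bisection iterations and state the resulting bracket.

midpoint 1.5: h = -1.375 < 0 → [1.5, 2]
midpoint 1.75: h = 0.921875 > 0 → [1.5, 1.75]
midpoint 1.625: h = -0.318359 < 0 → [1.625, 1.75]
midpoint 1.6875: h = 0.2781 > 0 → [1.625, 1.6875]
midpoint 1.65625: h = -0.026 < 0 → [1.65625, 1.6875]

[1.65625, 1.6875]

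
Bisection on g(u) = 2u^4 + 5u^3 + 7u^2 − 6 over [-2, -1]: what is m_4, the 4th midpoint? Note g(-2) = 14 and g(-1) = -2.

-1.1875

midpoint -1.5: g = 3 > 0 → [-1.5, -1]
midpoint -1.25: g = 0.054688 > 0 → [-1.25, -1]
midpoint -1.125: g = -1.056152 < 0 → [-1.25, -1.125]
midpoint -1.1875: g = -0.5246 < 0 → [-1.25, -1.1875]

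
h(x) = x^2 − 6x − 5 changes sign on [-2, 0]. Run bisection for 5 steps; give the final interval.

[-0.75, -0.6875]

m = -1, h(m) = 2 (+); new bracket [-1, 0]
m = -0.5, h(m) = -1.75 (−); new bracket [-1, -0.5]
m = -0.75, h(m) = 0.0625 (+); new bracket [-0.75, -0.5]
m = -0.625, h(m) = -0.8594 (−); new bracket [-0.75, -0.625]
m = -0.6875, h(m) = -0.4023 (−); new bracket [-0.75, -0.6875]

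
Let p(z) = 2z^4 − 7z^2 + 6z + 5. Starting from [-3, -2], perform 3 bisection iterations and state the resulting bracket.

p(-2.5) = 24.375 > 0, so the root lies in [-2.5, -2]
p(-2.25) = 7.320312 > 0, so the root lies in [-2.25, -2]
p(-2.125) = 1.422363 > 0, so the root lies in [-2.125, -2]

[-2.125, -2]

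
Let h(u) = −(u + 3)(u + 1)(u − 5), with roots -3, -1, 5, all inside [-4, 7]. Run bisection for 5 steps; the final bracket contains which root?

u = 1.5 gives h = 39.375, positive; keep [1.5, 7]
u = 4.25 gives h = 28.546875, positive; keep [4.25, 7]
u = 5.625 gives h = -35.712891, negative; keep [4.25, 5.625]
u = 4.9375 gives h = 2.9456, positive; keep [4.9375, 5.625]
u = 5.28125 gives h = -14.6297, negative; keep [4.9375, 5.28125]

5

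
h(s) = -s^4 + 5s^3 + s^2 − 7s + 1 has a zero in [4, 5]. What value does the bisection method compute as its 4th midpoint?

s = 4.5 gives h = 35.3125, positive; keep [4.5, 5]
s = 4.75 gives h = 17.105469, positive; keep [4.75, 5]
s = 4.875 gives h = 5.122803, positive; keep [4.875, 5]
s = 4.9375 gives h = -1.6604, negative; keep [4.875, 4.9375]

4.9375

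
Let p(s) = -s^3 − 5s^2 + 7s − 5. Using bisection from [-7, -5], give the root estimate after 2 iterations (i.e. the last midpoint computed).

p(-6) = -11 < 0, so the root lies in [-7, -6]
p(-6.5) = 12.875 > 0, so the root lies in [-6.5, -6]

-6.5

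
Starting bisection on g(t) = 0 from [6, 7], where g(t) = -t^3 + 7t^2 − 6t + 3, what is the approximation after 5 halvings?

6.09375

midpoint 6.5: g = -14.875 < 0 → [6, 6.5]
midpoint 6.25: g = -5.203125 < 0 → [6, 6.25]
midpoint 6.125: g = -0.923828 < 0 → [6, 6.125]
midpoint 6.0625: g = 1.0818 > 0 → [6.0625, 6.125]
midpoint 6.09375: g = 0.09 > 0 → [6.09375, 6.125]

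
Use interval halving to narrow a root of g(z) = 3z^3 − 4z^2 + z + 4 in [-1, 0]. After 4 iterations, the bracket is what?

[-0.75, -0.6875]

m = -0.5, g(m) = 2.125 (+); new bracket [-1, -0.5]
m = -0.75, g(m) = -0.265625 (−); new bracket [-0.75, -0.5]
m = -0.625, g(m) = 1.080078 (+); new bracket [-0.75, -0.625]
m = -0.6875, g(m) = 0.447 (+); new bracket [-0.75, -0.6875]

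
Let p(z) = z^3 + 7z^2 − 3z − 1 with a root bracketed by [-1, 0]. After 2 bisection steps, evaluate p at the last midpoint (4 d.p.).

p(-0.5) = 2.125 > 0, so the root lies in [-0.5, 0]
p(-0.25) = 0.171875 > 0, so the root lies in [-0.25, 0]

0.1719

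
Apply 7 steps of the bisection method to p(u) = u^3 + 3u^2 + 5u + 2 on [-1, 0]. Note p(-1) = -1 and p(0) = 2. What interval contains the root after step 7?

[-0.546875, -0.5390625]

midpoint -0.5: p = 0.125 > 0 → [-1, -0.5]
midpoint -0.75: p = -0.484375 < 0 → [-0.75, -0.5]
midpoint -0.625: p = -0.197266 < 0 → [-0.625, -0.5]
midpoint -0.5625: p = -0.0413 < 0 → [-0.5625, -0.5]
midpoint -0.53125: p = 0.0405 > 0 → [-0.5625, -0.53125]
midpoint -0.546875: p = -0.0007 < 0 → [-0.546875, -0.53125]
midpoint -0.5390625: p = 0.0198 > 0 → [-0.546875, -0.5390625]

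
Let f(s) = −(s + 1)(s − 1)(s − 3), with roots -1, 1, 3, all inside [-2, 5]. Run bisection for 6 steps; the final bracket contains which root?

3

m = 1.5, f(m) = 1.875 (+); new bracket [1.5, 5]
m = 3.25, f(m) = -2.390625 (−); new bracket [1.5, 3.25]
m = 2.375, f(m) = 2.900391 (+); new bracket [2.375, 3.25]
m = 2.8125, f(m) = 1.2957 (+); new bracket [2.8125, 3.25]
m = 3.03125, f(m) = -0.2559 (−); new bracket [2.8125, 3.03125]
m = 2.921875, f(m) = 0.5889 (+); new bracket [2.921875, 3.03125]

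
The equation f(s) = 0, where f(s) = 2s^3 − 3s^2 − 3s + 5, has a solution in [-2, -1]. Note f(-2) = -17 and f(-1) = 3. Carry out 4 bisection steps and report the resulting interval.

m = -1.5, f(m) = -4 (−); new bracket [-1.5, -1]
m = -1.25, f(m) = 0.15625 (+); new bracket [-1.5, -1.25]
m = -1.375, f(m) = -1.746094 (−); new bracket [-1.375, -1.25]
m = -1.3125, f(m) = -0.7524 (−); new bracket [-1.3125, -1.25]

[-1.3125, -1.25]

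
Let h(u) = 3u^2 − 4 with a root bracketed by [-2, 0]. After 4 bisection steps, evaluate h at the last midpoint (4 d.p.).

-0.2031

midpoint -1: h = -1 < 0 → [-2, -1]
midpoint -1.5: h = 2.75 > 0 → [-1.5, -1]
midpoint -1.25: h = 0.6875 > 0 → [-1.25, -1]
midpoint -1.125: h = -0.2031 < 0 → [-1.25, -1.125]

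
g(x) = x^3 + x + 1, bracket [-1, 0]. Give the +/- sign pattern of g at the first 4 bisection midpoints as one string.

m = -0.5, g(m) = 0.375 (+); new bracket [-1, -0.5]
m = -0.75, g(m) = -0.171875 (−); new bracket [-0.75, -0.5]
m = -0.625, g(m) = 0.130859 (+); new bracket [-0.75, -0.625]
m = -0.6875, g(m) = -0.0125 (−); new bracket [-0.6875, -0.625]

+-+-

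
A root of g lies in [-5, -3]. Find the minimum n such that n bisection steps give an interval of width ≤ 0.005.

Width after n steps is 2/2^n. Need 2^n ≥ 2/0.005 = 400.
2^8 = 256 < 400 ≤ 2^9 = 512, so n = 9.

9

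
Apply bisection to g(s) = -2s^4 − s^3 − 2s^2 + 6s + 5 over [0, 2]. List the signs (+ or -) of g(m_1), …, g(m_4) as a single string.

+-+-

midpoint 1: g = 6 > 0 → [1, 2]
midpoint 1.5: g = -4 < 0 → [1, 1.5]
midpoint 1.25: g = 2.539062 > 0 → [1.25, 1.5]
midpoint 1.375: g = -0.2798 < 0 → [1.25, 1.375]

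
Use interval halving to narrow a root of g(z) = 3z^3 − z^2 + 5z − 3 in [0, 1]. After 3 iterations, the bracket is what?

m = 0.5, g(m) = -0.375 (−); new bracket [0.5, 1]
m = 0.75, g(m) = 1.453125 (+); new bracket [0.5, 0.75]
m = 0.625, g(m) = 0.466797 (+); new bracket [0.5, 0.625]

[0.5, 0.625]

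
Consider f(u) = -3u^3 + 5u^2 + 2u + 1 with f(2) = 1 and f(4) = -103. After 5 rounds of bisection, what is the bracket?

f(3) = -29 < 0, so the root lies in [2, 3]
f(2.5) = -9.625 < 0, so the root lies in [2, 2.5]
f(2.25) = -3.359375 < 0, so the root lies in [2, 2.25]
f(2.125) = -0.959 < 0, so the root lies in [2, 2.125]
f(2.0625) = 0.0735 > 0, so the root lies in [2.0625, 2.125]

[2.0625, 2.125]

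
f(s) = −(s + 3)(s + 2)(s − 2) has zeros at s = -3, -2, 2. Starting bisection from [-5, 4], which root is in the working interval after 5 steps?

midpoint -0.5: f = 9.375 > 0 → [-0.5, 4]
midpoint 1.75: f = 4.453125 > 0 → [1.75, 4]
midpoint 2.875: f = -25.060547 < 0 → [1.75, 2.875]
midpoint 2.3125: f = -7.1594 < 0 → [1.75, 2.3125]
midpoint 2.03125: f = -0.6338 < 0 → [1.75, 2.03125]

2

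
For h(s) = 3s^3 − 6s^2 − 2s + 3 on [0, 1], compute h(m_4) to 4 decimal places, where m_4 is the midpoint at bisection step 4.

s = 0.5 gives h = 0.875, positive; keep [0.5, 1]
s = 0.75 gives h = -0.609375, negative; keep [0.5, 0.75]
s = 0.625 gives h = 0.138672, positive; keep [0.625, 0.75]
s = 0.6875 gives h = -0.2361, negative; keep [0.625, 0.6875]

-0.2361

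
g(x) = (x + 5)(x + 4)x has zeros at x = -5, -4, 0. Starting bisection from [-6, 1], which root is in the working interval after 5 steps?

0

g(-2.5) = -9.375 < 0, so the root lies in [-2.5, 1]
g(-0.75) = -10.359375 < 0, so the root lies in [-0.75, 1]
g(0.125) = 2.642578 > 0, so the root lies in [-0.75, 0.125]
g(-0.3125) = -5.4016 < 0, so the root lies in [-0.3125, 0.125]
g(-0.09375) = -1.7967 < 0, so the root lies in [-0.09375, 0.125]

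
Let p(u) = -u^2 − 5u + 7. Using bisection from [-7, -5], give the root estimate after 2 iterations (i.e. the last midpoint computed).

-6.5

m = -6, p(m) = 1 (+); new bracket [-7, -6]
m = -6.5, p(m) = -2.75 (−); new bracket [-6.5, -6]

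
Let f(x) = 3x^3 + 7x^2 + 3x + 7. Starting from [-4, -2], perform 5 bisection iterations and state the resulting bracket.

x = -3 gives f = -20, negative; keep [-3, -2]
x = -2.5 gives f = -3.625, negative; keep [-2.5, -2]
x = -2.25 gives f = 1.515625, positive; keep [-2.5, -2.25]
x = -2.375 gives f = -0.8301, negative; keep [-2.375, -2.25]
x = -2.3125 gives f = 0.3967, positive; keep [-2.375, -2.3125]

[-2.375, -2.3125]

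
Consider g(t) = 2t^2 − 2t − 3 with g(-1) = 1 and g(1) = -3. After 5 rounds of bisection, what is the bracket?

midpoint 0: g = -3 < 0 → [-1, 0]
midpoint -0.5: g = -1.5 < 0 → [-1, -0.5]
midpoint -0.75: g = -0.375 < 0 → [-1, -0.75]
midpoint -0.875: g = 0.2812 > 0 → [-0.875, -0.75]
midpoint -0.8125: g = -0.0547 < 0 → [-0.875, -0.8125]

[-0.875, -0.8125]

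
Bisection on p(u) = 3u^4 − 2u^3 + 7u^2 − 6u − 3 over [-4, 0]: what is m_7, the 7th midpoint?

m = -2, p(m) = 101 (+); new bracket [-2, 0]
m = -1, p(m) = 15 (+); new bracket [-1, 0]
m = -0.5, p(m) = 2.1875 (+); new bracket [-0.5, 0]
m = -0.25, p(m) = -1.0195 (−); new bracket [-0.5, -0.25]
m = -0.375, p(m) = 0.3992 (+); new bracket [-0.375, -0.25]
m = -0.3125, p(m) = -0.3518 (−); new bracket [-0.375, -0.3125]
m = -0.34375, p(m) = 0.0128 (+); new bracket [-0.34375, -0.3125]

-0.34375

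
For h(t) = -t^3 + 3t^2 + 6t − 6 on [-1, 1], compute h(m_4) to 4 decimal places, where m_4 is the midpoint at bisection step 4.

0.8770

midpoint 0: h = -6 < 0 → [0, 1]
midpoint 0.5: h = -2.375 < 0 → [0.5, 1]
midpoint 0.75: h = -0.234375 < 0 → [0.75, 1]
midpoint 0.875: h = 0.877 > 0 → [0.75, 0.875]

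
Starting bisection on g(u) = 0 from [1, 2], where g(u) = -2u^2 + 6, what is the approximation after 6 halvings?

g(1.5) = 1.5 > 0, so the root lies in [1.5, 2]
g(1.75) = -0.125 < 0, so the root lies in [1.5, 1.75]
g(1.625) = 0.71875 > 0, so the root lies in [1.625, 1.75]
g(1.6875) = 0.3047 > 0, so the root lies in [1.6875, 1.75]
g(1.71875) = 0.0918 > 0, so the root lies in [1.71875, 1.75]
g(1.734375) = -0.0161 < 0, so the root lies in [1.71875, 1.734375]

1.734375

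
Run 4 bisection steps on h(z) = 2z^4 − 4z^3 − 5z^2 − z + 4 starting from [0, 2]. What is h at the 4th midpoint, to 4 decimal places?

0.7505

h(1) = -4 < 0, so the root lies in [0, 1]
h(0.5) = 1.875 > 0, so the root lies in [0.5, 1]
h(0.75) = -0.617188 < 0, so the root lies in [0.5, 0.75]
h(0.625) = 0.7505 > 0, so the root lies in [0.625, 0.75]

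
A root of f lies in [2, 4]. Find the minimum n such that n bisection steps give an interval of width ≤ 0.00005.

Width after n steps is 2/2^n. Need 2^n ≥ 2/0.00005 = 40000.
2^15 = 32768 < 40000 ≤ 2^16 = 65536, so n = 16.

16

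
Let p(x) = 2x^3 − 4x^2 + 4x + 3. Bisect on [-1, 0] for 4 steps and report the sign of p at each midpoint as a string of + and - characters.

x = -0.5 gives p = -0.25, negative; keep [-0.5, 0]
x = -0.25 gives p = 1.71875, positive; keep [-0.5, -0.25]
x = -0.375 gives p = 0.832031, positive; keep [-0.5, -0.375]
x = -0.4375 gives p = 0.3169, positive; keep [-0.5, -0.4375]

-+++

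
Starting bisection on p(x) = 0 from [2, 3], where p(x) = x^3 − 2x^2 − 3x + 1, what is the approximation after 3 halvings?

m = 2.5, p(m) = -3.375 (−); new bracket [2.5, 3]
m = 2.75, p(m) = -1.578125 (−); new bracket [2.75, 3]
m = 2.875, p(m) = -0.392578 (−); new bracket [2.875, 3]

2.875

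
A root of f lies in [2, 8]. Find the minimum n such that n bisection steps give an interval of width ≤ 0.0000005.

24

Width after n steps is 6/2^n. Need 2^n ≥ 6/0.0000005 = 12000000.
2^23 = 8388608 < 12000000 ≤ 2^24 = 16777216, so n = 24.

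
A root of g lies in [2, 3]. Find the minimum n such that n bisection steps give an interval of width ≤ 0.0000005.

Width after n steps is 1/2^n. Need 2^n ≥ 1/0.0000005 = 2000000.
2^20 = 1048576 < 2000000 ≤ 2^21 = 2097152, so n = 21.

21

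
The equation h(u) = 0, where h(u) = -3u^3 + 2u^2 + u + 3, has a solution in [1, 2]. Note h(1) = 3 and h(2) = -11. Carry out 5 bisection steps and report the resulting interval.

midpoint 1.5: h = -1.125 < 0 → [1, 1.5]
midpoint 1.25: h = 1.515625 > 0 → [1.25, 1.5]
midpoint 1.375: h = 0.357422 > 0 → [1.375, 1.5]
midpoint 1.4375: h = -0.3411 < 0 → [1.375, 1.4375]
midpoint 1.40625: h = 0.0186 > 0 → [1.40625, 1.4375]

[1.40625, 1.4375]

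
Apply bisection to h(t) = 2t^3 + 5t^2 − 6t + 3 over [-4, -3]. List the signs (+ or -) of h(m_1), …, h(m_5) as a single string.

midpoint -3.5: h = -0.5 < 0 → [-3.5, -3]
midpoint -3.25: h = 6.65625 > 0 → [-3.5, -3.25]
midpoint -3.375: h = 3.316406 > 0 → [-3.5, -3.375]
midpoint -3.4375: h = 1.4692 > 0 → [-3.5, -3.4375]
midpoint -3.46875: h = 0.5001 > 0 → [-3.5, -3.46875]

-++++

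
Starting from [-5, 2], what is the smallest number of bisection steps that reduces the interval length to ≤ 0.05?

Width after n steps is 7/2^n. Need 2^n ≥ 7/0.05 = 140.
2^7 = 128 < 140 ≤ 2^8 = 256, so n = 8.

8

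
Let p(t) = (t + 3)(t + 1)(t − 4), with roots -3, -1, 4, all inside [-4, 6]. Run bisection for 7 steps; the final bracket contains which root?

p(1) = -24 < 0, so the root lies in [1, 6]
p(3.5) = -14.625 < 0, so the root lies in [3.5, 6]
p(4.75) = 33.421875 > 0, so the root lies in [3.5, 4.75]
p(4.125) = 4.5645 > 0, so the root lies in [3.5, 4.125]
p(3.8125) = -6.1472 < 0, so the root lies in [3.8125, 4.125]
p(3.96875) = -1.0821 < 0, so the root lies in [3.96875, 4.125]
p(4.046875) = 1.6671 > 0, so the root lies in [3.96875, 4.046875]

4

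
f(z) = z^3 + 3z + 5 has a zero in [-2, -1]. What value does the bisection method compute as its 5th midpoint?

m = -1.5, f(m) = -2.875 (−); new bracket [-1.5, -1]
m = -1.25, f(m) = -0.703125 (−); new bracket [-1.25, -1]
m = -1.125, f(m) = 0.201172 (+); new bracket [-1.25, -1.125]
m = -1.1875, f(m) = -0.2371 (−); new bracket [-1.1875, -1.125]
m = -1.15625, f(m) = -0.0146 (−); new bracket [-1.15625, -1.125]

-1.15625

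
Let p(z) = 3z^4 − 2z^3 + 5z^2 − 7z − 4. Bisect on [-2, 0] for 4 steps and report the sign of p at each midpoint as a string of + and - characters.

m = -1, p(m) = 13 (+); new bracket [-1, 0]
m = -0.5, p(m) = 1.1875 (+); new bracket [-0.5, 0]
m = -0.25, p(m) = -1.894531 (−); new bracket [-0.5, -0.25]
m = -0.375, p(m) = -0.5071 (−); new bracket [-0.5, -0.375]

++--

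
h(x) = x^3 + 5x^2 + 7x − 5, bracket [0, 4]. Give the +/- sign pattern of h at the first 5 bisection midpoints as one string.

x = 2 gives h = 37, positive; keep [0, 2]
x = 1 gives h = 8, positive; keep [0, 1]
x = 0.5 gives h = -0.125, negative; keep [0.5, 1]
x = 0.75 gives h = 3.4844, positive; keep [0.5, 0.75]
x = 0.625 gives h = 1.5723, positive; keep [0.5, 0.625]

++-++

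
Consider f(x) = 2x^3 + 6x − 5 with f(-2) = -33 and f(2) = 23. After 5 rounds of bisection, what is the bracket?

[0.625, 0.75]

m = 0, f(m) = -5 (−); new bracket [0, 2]
m = 1, f(m) = 3 (+); new bracket [0, 1]
m = 0.5, f(m) = -1.75 (−); new bracket [0.5, 1]
m = 0.75, f(m) = 0.3438 (+); new bracket [0.5, 0.75]
m = 0.625, f(m) = -0.7617 (−); new bracket [0.625, 0.75]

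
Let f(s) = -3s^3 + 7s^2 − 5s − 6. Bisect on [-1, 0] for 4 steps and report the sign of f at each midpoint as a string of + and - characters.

-++-

midpoint -0.5: f = -1.375 < 0 → [-1, -0.5]
midpoint -0.75: f = 2.953125 > 0 → [-0.75, -0.5]
midpoint -0.625: f = 0.591797 > 0 → [-0.625, -0.5]
midpoint -0.5625: f = -0.4387 < 0 → [-0.625, -0.5625]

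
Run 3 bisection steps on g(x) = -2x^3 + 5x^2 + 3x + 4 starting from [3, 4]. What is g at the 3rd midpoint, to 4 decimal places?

m = 3.5, g(m) = -10 (−); new bracket [3, 3.5]
m = 3.25, g(m) = -2.09375 (−); new bracket [3, 3.25]
m = 3.125, g(m) = 1.167969 (+); new bracket [3.125, 3.25]

1.1680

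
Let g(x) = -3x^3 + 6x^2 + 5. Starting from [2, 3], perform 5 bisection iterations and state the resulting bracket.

x = 2.5 gives g = -4.375, negative; keep [2, 2.5]
x = 2.25 gives g = 1.203125, positive; keep [2.25, 2.5]
x = 2.375 gives g = -1.345703, negative; keep [2.25, 2.375]
x = 2.3125 gives g = -0.0134, negative; keep [2.25, 2.3125]
x = 2.28125 gives g = 0.609, positive; keep [2.28125, 2.3125]

[2.28125, 2.3125]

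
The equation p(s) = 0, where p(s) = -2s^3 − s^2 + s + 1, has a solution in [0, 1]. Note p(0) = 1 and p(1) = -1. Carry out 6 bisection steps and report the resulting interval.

[0.828125, 0.84375]

midpoint 0.5: p = 1 > 0 → [0.5, 1]
midpoint 0.75: p = 0.34375 > 0 → [0.75, 1]
midpoint 0.875: p = -0.230469 < 0 → [0.75, 0.875]
midpoint 0.8125: p = 0.0796 > 0 → [0.8125, 0.875]
midpoint 0.84375: p = -0.0695 < 0 → [0.8125, 0.84375]
midpoint 0.828125: p = 0.0065 > 0 → [0.828125, 0.84375]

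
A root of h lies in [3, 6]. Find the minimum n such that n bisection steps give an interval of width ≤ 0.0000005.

Width after n steps is 3/2^n. Need 2^n ≥ 3/0.0000005 = 6000000.
2^22 = 4194304 < 6000000 ≤ 2^23 = 8388608, so n = 23.

23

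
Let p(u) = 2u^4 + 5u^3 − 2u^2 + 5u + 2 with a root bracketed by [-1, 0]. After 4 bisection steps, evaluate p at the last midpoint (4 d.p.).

u = -0.5 gives p = -1.5, negative; keep [-0.5, 0]
u = -0.25 gives p = 0.554688, positive; keep [-0.5, -0.25]
u = -0.375 gives p = -0.380371, negative; keep [-0.375, -0.25]
u = -0.3125 gives p = 0.1087, positive; keep [-0.375, -0.3125]

0.1087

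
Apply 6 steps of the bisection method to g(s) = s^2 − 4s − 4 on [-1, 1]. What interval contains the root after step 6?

[-0.84375, -0.8125]

s = 0 gives g = -4, negative; keep [-1, 0]
s = -0.5 gives g = -1.75, negative; keep [-1, -0.5]
s = -0.75 gives g = -0.4375, negative; keep [-1, -0.75]
s = -0.875 gives g = 0.2656, positive; keep [-0.875, -0.75]
s = -0.8125 gives g = -0.0898, negative; keep [-0.875, -0.8125]
s = -0.84375 gives g = 0.0869, positive; keep [-0.84375, -0.8125]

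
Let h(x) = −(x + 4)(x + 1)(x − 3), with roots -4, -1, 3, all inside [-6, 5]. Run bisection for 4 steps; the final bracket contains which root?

midpoint -0.5: h = 6.125 > 0 → [-0.5, 5]
midpoint 2.25: h = 15.234375 > 0 → [2.25, 5]
midpoint 3.625: h = -22.041016 < 0 → [2.25, 3.625]
midpoint 2.9375: h = 1.7073 > 0 → [2.9375, 3.625]

3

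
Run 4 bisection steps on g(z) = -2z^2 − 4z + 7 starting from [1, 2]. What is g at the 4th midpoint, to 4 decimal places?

z = 1.5 gives g = -3.5, negative; keep [1, 1.5]
z = 1.25 gives g = -1.125, negative; keep [1, 1.25]
z = 1.125 gives g = -0.03125, negative; keep [1, 1.125]
z = 1.0625 gives g = 0.4922, positive; keep [1.0625, 1.125]

0.4922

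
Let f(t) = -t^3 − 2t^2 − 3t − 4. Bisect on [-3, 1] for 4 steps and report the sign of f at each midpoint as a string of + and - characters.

-+-+

f(-1) = -2 < 0, so the root lies in [-3, -1]
f(-2) = 2 > 0, so the root lies in [-2, -1]
f(-1.5) = -0.625 < 0, so the root lies in [-2, -1.5]
f(-1.75) = 0.4844 > 0, so the root lies in [-1.75, -1.5]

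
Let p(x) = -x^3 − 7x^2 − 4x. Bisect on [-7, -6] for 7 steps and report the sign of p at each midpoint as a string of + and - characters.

p(-6.5) = 4.875 > 0, so the root lies in [-6.5, -6]
p(-6.25) = -4.296875 < 0, so the root lies in [-6.5, -6.25]
p(-6.375) = 0.099609 > 0, so the root lies in [-6.375, -6.25]
p(-6.3125) = -2.1453 < 0, so the root lies in [-6.375, -6.3125]
p(-6.34375) = -1.0346 < 0, so the root lies in [-6.375, -6.34375]
p(-6.359375) = -0.4704 < 0, so the root lies in [-6.375, -6.359375]
p(-6.3671875) = -0.1862 < 0, so the root lies in [-6.375, -6.3671875]

+-+----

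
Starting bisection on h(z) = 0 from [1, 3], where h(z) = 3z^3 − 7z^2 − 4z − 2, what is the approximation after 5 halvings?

2.9375

h(2) = -14 < 0, so the root lies in [2, 3]
h(2.5) = -8.875 < 0, so the root lies in [2.5, 3]
h(2.75) = -3.546875 < 0, so the root lies in [2.75, 3]
h(2.875) = -0.0684 < 0, so the root lies in [2.875, 3]
h(2.9375) = 1.8899 > 0, so the root lies in [2.875, 2.9375]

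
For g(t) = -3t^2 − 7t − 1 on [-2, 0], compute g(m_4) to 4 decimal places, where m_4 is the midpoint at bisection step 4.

-0.1719

m = -1, g(m) = 3 (+); new bracket [-1, 0]
m = -0.5, g(m) = 1.75 (+); new bracket [-0.5, 0]
m = -0.25, g(m) = 0.5625 (+); new bracket [-0.25, 0]
m = -0.125, g(m) = -0.1719 (−); new bracket [-0.25, -0.125]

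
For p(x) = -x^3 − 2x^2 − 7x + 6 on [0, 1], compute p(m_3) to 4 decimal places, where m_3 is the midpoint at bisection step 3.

0.5996

m = 0.5, p(m) = 1.875 (+); new bracket [0.5, 1]
m = 0.75, p(m) = -0.796875 (−); new bracket [0.5, 0.75]
m = 0.625, p(m) = 0.599609 (+); new bracket [0.625, 0.75]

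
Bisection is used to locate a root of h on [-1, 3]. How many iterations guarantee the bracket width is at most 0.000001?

Width after n steps is 4/2^n. Need 2^n ≥ 4/0.000001 = 4000000.
2^21 = 2097152 < 4000000 ≤ 2^22 = 4194304, so n = 22.

22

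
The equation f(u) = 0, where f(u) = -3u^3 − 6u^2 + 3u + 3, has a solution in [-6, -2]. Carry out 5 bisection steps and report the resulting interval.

m = -4, f(m) = 87 (+); new bracket [-4, -2]
m = -3, f(m) = 21 (+); new bracket [-3, -2]
m = -2.5, f(m) = 4.875 (+); new bracket [-2.5, -2]
m = -2.25, f(m) = 0.0469 (+); new bracket [-2.25, -2]
m = -2.125, f(m) = -1.6816 (−); new bracket [-2.25, -2.125]

[-2.25, -2.125]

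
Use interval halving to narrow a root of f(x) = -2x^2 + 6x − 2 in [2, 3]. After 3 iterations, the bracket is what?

m = 2.5, f(m) = 0.5 (+); new bracket [2.5, 3]
m = 2.75, f(m) = -0.625 (−); new bracket [2.5, 2.75]
m = 2.625, f(m) = -0.03125 (−); new bracket [2.5, 2.625]

[2.5, 2.625]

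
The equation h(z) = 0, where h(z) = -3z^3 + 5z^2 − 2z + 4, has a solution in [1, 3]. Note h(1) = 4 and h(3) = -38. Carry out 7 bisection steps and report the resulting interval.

m = 2, h(m) = -4 (−); new bracket [1, 2]
m = 1.5, h(m) = 2.125 (+); new bracket [1.5, 2]
m = 1.75, h(m) = -0.265625 (−); new bracket [1.5, 1.75]
m = 1.625, h(m) = 1.0801 (+); new bracket [1.625, 1.75]
m = 1.6875, h(m) = 0.447 (+); new bracket [1.6875, 1.75]
m = 1.71875, h(m) = 0.1009 (+); new bracket [1.71875, 1.75]
m = 1.734375, h(m) = -0.0798 (−); new bracket [1.71875, 1.734375]

[1.71875, 1.734375]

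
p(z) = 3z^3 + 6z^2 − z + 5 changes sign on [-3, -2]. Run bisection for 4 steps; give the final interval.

[-2.4375, -2.375]

p(-2.5) = -1.875 < 0, so the root lies in [-2.5, -2]
p(-2.25) = 3.453125 > 0, so the root lies in [-2.5, -2.25]
p(-2.375) = 1.029297 > 0, so the root lies in [-2.5, -2.375]
p(-2.4375) = -0.3606 < 0, so the root lies in [-2.4375, -2.375]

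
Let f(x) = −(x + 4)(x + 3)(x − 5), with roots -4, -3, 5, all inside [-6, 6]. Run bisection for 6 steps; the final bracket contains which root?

5

m = 0, f(m) = 60 (+); new bracket [0, 6]
m = 3, f(m) = 84 (+); new bracket [3, 6]
m = 4.5, f(m) = 31.875 (+); new bracket [4.5, 6]
m = 5.25, f(m) = -19.0781 (−); new bracket [4.5, 5.25]
m = 4.875, f(m) = 8.7363 (+); new bracket [4.875, 5.25]
m = 5.0625, f(m) = -4.5667 (−); new bracket [4.875, 5.0625]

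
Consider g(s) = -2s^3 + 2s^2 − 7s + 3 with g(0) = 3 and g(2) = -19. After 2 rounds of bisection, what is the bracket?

[0, 0.5]

m = 1, g(m) = -4 (−); new bracket [0, 1]
m = 0.5, g(m) = -0.25 (−); new bracket [0, 0.5]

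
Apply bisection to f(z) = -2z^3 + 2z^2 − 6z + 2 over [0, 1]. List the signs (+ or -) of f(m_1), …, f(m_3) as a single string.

midpoint 0.5: f = -0.75 < 0 → [0, 0.5]
midpoint 0.25: f = 0.59375 > 0 → [0.25, 0.5]
midpoint 0.375: f = -0.074219 < 0 → [0.25, 0.375]

-+-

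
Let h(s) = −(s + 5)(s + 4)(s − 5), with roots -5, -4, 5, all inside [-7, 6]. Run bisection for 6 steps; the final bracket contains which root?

5

s = -0.5 gives h = 86.625, positive; keep [-0.5, 6]
s = 2.75 gives h = 117.703125, positive; keep [2.75, 6]
s = 4.375 gives h = 49.072266, positive; keep [4.375, 6]
s = 5.1875 gives h = -17.5496, negative; keep [4.375, 5.1875]
s = 4.78125 gives h = 18.7888, positive; keep [4.78125, 5.1875]
s = 4.984375 gives h = 1.4016, positive; keep [4.984375, 5.1875]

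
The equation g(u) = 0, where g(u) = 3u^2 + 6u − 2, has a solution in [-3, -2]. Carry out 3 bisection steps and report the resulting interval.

[-2.375, -2.25]

g(-2.5) = 1.75 > 0, so the root lies in [-2.5, -2]
g(-2.25) = -0.3125 < 0, so the root lies in [-2.5, -2.25]
g(-2.375) = 0.671875 > 0, so the root lies in [-2.375, -2.25]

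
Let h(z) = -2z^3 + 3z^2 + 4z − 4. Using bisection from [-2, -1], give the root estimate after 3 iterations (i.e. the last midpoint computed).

-1.375

h(-1.5) = 3.5 > 0, so the root lies in [-1.5, -1]
h(-1.25) = -0.40625 < 0, so the root lies in [-1.5, -1.25]
h(-1.375) = 1.371094 > 0, so the root lies in [-1.375, -1.25]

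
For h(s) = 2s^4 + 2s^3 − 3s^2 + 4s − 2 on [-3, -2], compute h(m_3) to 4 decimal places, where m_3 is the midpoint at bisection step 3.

midpoint -2.5: h = 16.125 > 0 → [-2.5, -2]
midpoint -2.25: h = 2.289062 > 0 → [-2.25, -2]
midpoint -2.125: h = -2.456543 < 0 → [-2.25, -2.125]

-2.4565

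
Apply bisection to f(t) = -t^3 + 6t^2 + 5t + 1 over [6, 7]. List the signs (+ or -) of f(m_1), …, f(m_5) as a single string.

midpoint 6.5: f = 12.375 > 0 → [6.5, 7]
midpoint 6.75: f = 0.578125 > 0 → [6.75, 7]
midpoint 6.875: f = -5.982422 < 0 → [6.75, 6.875]
midpoint 6.8125: f = -2.6458 < 0 → [6.75, 6.8125]
midpoint 6.78125: f = -1.0198 < 0 → [6.75, 6.78125]

++---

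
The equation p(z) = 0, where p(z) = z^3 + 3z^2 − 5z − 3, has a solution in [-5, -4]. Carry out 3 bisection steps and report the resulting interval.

p(-4.5) = -10.875 < 0, so the root lies in [-4.5, -4]
p(-4.25) = -4.328125 < 0, so the root lies in [-4.25, -4]
p(-4.125) = -1.517578 < 0, so the root lies in [-4.125, -4]

[-4.125, -4]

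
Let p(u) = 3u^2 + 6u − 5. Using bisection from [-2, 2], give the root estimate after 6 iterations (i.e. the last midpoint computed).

midpoint 0: p = -5 < 0 → [0, 2]
midpoint 1: p = 4 > 0 → [0, 1]
midpoint 0.5: p = -1.25 < 0 → [0.5, 1]
midpoint 0.75: p = 1.1875 > 0 → [0.5, 0.75]
midpoint 0.625: p = -0.0781 < 0 → [0.625, 0.75]
midpoint 0.6875: p = 0.543 > 0 → [0.625, 0.6875]

0.6875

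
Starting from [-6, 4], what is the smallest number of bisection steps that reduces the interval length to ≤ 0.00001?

Width after n steps is 10/2^n. Need 2^n ≥ 10/0.00001 = 1000000.
2^19 = 524288 < 1000000 ≤ 2^20 = 1048576, so n = 20.

20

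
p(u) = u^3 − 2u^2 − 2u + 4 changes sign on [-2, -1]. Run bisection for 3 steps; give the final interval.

p(-1.5) = -0.875 < 0, so the root lies in [-1.5, -1]
p(-1.25) = 1.421875 > 0, so the root lies in [-1.5, -1.25]
p(-1.375) = 0.369141 > 0, so the root lies in [-1.5, -1.375]

[-1.5, -1.375]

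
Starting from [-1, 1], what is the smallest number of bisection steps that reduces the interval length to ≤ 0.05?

Width after n steps is 2/2^n. Need 2^n ≥ 2/0.05 = 40.
2^5 = 32 < 40 ≤ 2^6 = 64, so n = 6.

6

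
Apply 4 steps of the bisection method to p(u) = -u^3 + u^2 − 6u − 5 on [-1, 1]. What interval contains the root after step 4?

[-0.75, -0.625]

p(0) = -5 < 0, so the root lies in [-1, 0]
p(-0.5) = -1.625 < 0, so the root lies in [-1, -0.5]
p(-0.75) = 0.484375 > 0, so the root lies in [-0.75, -0.5]
p(-0.625) = -0.6152 < 0, so the root lies in [-0.75, -0.625]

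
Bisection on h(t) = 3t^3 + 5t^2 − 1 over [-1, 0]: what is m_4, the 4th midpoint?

-0.5625

m = -0.5, h(m) = -0.125 (−); new bracket [-1, -0.5]
m = -0.75, h(m) = 0.546875 (+); new bracket [-0.75, -0.5]
m = -0.625, h(m) = 0.220703 (+); new bracket [-0.625, -0.5]
m = -0.5625, h(m) = 0.0481 (+); new bracket [-0.5625, -0.5]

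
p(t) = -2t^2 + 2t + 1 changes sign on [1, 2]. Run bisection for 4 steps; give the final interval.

t = 1.5 gives p = -0.5, negative; keep [1, 1.5]
t = 1.25 gives p = 0.375, positive; keep [1.25, 1.5]
t = 1.375 gives p = -0.03125, negative; keep [1.25, 1.375]
t = 1.3125 gives p = 0.1797, positive; keep [1.3125, 1.375]

[1.3125, 1.375]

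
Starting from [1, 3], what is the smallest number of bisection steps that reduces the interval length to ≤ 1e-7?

Width after n steps is 2/2^n. Need 2^n ≥ 2/1e-7 = 20000000.
2^24 = 16777216 < 20000000 ≤ 2^25 = 33554432, so n = 25.

25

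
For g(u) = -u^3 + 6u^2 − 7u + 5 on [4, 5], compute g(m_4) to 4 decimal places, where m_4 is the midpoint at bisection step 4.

1.0266

g(4.5) = 3.875 > 0, so the root lies in [4.5, 5]
g(4.75) = -0.046875 < 0, so the root lies in [4.5, 4.75]
g(4.625) = 2.037109 > 0, so the root lies in [4.625, 4.75]
g(4.6875) = 1.0266 > 0, so the root lies in [4.6875, 4.75]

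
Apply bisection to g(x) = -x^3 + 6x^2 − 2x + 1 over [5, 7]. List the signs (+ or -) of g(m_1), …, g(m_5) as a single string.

-+-+-

x = 6 gives g = -11, negative; keep [5, 6]
x = 5.5 gives g = 5.125, positive; keep [5.5, 6]
x = 5.75 gives g = -2.234375, negative; keep [5.5, 5.75]
x = 5.625 gives g = 1.6152, positive; keep [5.625, 5.75]
x = 5.6875 gives g = -0.2664, negative; keep [5.625, 5.6875]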